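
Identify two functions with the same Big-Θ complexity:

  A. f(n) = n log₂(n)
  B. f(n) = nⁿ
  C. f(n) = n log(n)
A and C

Examining each function:
  A. n log₂(n) is O(n log n)
  B. nⁿ is O(nⁿ)
  C. n log(n) is O(n log n)

Functions A and C both have the same complexity class.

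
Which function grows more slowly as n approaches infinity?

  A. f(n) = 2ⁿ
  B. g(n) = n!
A

f(n) = 2ⁿ is O(2ⁿ), while g(n) = n! is O(n!).
Since O(2ⁿ) grows slower than O(n!), f(n) is dominated.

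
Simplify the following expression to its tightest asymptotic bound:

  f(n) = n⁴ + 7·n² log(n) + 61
Θ(n⁴)

Order the terms by growth rate: 61 ≺ 7·n² log(n) ≺ n⁴.
The fastest-growing term n⁴ dominates as n → ∞; dropping its constant factor gives Θ(n⁴).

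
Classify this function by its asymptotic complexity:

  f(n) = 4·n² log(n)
O(n² log n)

The dominant term in 4·n² log(n) is 4·n² log(n), which is Θ(n² log n).
Constants are absorbed, so the tightest bound is O(n² log n).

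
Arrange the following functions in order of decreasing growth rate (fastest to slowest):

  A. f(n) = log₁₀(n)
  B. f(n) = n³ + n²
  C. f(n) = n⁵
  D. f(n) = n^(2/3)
C > B > D > A

Comparing growth rates:
C = n⁵ is O(n⁵)
B = n³ + n² is O(n³)
D = n^(2/3) is O(n^(2/3))
A = log₁₀(n) is O(log n)

Therefore, the order from fastest to slowest is: C > B > D > A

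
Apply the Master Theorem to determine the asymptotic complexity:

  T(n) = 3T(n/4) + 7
Θ(n^log₄(3))

Master Theorem: a = 3, b = 4, f(n) = 7.
Compute the critical exponent d = log₄(3) = 0.792.
Compare f(n) = Θ(1) against n^d:
  k = 0 < d = 0.792, so f(n) = O(n^(d-ε)) — Case 1.
  The recursion cost dominates: T(n) = Θ(n^d) = Θ(n^log₄(3)).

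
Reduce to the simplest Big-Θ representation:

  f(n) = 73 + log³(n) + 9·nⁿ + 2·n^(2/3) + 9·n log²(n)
Θ(nⁿ)

Order the terms by growth rate: 73 ≺ log³(n) ≺ 2·n^(2/3) ≺ 9·n log²(n) ≺ 9·nⁿ.
The fastest-growing term 9·nⁿ dominates as n → ∞; dropping its constant factor gives Θ(nⁿ).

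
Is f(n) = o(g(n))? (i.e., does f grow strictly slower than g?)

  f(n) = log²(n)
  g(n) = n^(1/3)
True

f(n) = log²(n) is O(log² n), and g(n) = n^(1/3) is O(n^(1/3)).
Since O(log² n) grows strictly slower than O(n^(1/3)), f(n) = o(g(n)) is true.
This means lim(n→∞) f(n)/g(n) = 0.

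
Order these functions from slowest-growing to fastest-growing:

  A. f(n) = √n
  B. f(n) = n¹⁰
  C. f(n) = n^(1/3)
C < A < B

Comparing growth rates:
C = n^(1/3) is O(n^(1/3))
A = √n is O(√n)
B = n¹⁰ is O(n¹⁰)

Therefore, the order from slowest to fastest is: C < A < B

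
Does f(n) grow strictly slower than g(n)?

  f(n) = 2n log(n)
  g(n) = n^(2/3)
False

f(n) = 2n log(n) is O(n log n), and g(n) = n^(2/3) is O(n^(2/3)).
Since O(n log n) grows faster than or equal to O(n^(2/3)), f(n) = o(g(n)) is false.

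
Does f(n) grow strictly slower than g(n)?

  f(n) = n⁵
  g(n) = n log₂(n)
False

f(n) = n⁵ is O(n⁵), and g(n) = n log₂(n) is O(n log n).
Since O(n⁵) grows faster than or equal to O(n log n), f(n) = o(g(n)) is false.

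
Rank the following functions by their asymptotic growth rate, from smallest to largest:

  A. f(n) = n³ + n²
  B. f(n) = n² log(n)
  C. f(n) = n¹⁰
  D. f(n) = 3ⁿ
B < A < C < D

Comparing growth rates:
B = n² log(n) is O(n² log n)
A = n³ + n² is O(n³)
C = n¹⁰ is O(n¹⁰)
D = 3ⁿ is O(3ⁿ)

Therefore, the order from slowest to fastest is: B < A < C < D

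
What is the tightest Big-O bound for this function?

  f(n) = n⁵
O(n⁵)

The dominant term in n⁵ is n⁵, which is Θ(n⁵).
Constants are absorbed, so the tightest bound is O(n⁵).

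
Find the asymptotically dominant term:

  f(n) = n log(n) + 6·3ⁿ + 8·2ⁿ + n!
n!

Looking at each term:
  - n log(n) is O(n log n)
  - 6·3ⁿ is O(3ⁿ)
  - 8·2ⁿ is O(2ⁿ)
  - n! is O(n!)

The term n! (O(n!)) grows fastest and dominates all others.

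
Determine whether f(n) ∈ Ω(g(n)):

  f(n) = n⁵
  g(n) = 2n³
True

f(n) = n⁵ is O(n⁵), and g(n) = 2n³ is O(n³).
Since O(n⁵) grows at least as fast as O(n³), f(n) = Ω(g(n)) is true.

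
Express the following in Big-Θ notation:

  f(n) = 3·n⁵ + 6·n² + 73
Θ(n⁵)

Order the terms by growth rate: 73 ≺ 6·n² ≺ 3·n⁵.
The fastest-growing term 3·n⁵ dominates as n → ∞; dropping its constant factor gives Θ(n⁵).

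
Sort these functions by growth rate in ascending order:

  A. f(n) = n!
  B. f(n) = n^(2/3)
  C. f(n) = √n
C < B < A

Comparing growth rates:
C = √n is O(√n)
B = n^(2/3) is O(n^(2/3))
A = n! is O(n!)

Therefore, the order from slowest to fastest is: C < B < A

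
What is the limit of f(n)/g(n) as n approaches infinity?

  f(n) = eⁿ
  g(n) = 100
∞

Since eⁿ (O(eⁿ)) grows faster than 100 (O(1)),
the ratio f(n)/g(n) → ∞ as n → ∞.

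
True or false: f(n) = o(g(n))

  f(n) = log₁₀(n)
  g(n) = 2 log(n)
False

f(n) = log₁₀(n) is O(log n), and g(n) = 2 log(n) is O(log n).
Since they have the same growth rate, f(n) = o(g(n)) is false.
(f = o(g) requires f to grow strictly slower, not equal.)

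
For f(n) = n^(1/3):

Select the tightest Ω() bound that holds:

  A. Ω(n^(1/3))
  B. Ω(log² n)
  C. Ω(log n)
A

f(n) = n^(1/3) is Ω(n^(1/3)).
All listed options are valid Big-Ω bounds (lower bounds),
but Ω(n^(1/3)) is the tightest (largest valid bound).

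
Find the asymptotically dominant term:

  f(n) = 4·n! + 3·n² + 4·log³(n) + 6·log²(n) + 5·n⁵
4·n!

Looking at each term:
  - 4·n! is O(n!)
  - 3·n² is O(n²)
  - 4·log³(n) is O(log³ n)
  - 6·log²(n) is O(log² n)
  - 5·n⁵ is O(n⁵)

The term 4·n! (O(n!)) grows fastest and dominates all others.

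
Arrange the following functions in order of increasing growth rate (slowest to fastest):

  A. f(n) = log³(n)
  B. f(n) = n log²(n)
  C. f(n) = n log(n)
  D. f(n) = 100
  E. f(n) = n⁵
D < A < C < B < E

Comparing growth rates:
D = 100 is O(1)
A = log³(n) is O(log³ n)
C = n log(n) is O(n log n)
B = n log²(n) is O(n log² n)
E = n⁵ is O(n⁵)

Therefore, the order from slowest to fastest is: D < A < C < B < E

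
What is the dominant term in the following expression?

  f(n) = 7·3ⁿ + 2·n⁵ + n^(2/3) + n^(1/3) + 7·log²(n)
7·3ⁿ

Looking at each term:
  - 7·3ⁿ is O(3ⁿ)
  - 2·n⁵ is O(n⁵)
  - n^(2/3) is O(n^(2/3))
  - n^(1/3) is O(n^(1/3))
  - 7·log²(n) is O(log² n)

The term 7·3ⁿ (O(3ⁿ)) grows fastest and dominates all others.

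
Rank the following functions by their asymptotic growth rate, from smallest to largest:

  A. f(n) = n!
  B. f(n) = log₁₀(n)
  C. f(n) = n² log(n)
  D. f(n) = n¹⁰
B < C < D < A

Comparing growth rates:
B = log₁₀(n) is O(log n)
C = n² log(n) is O(n² log n)
D = n¹⁰ is O(n¹⁰)
A = n! is O(n!)

Therefore, the order from slowest to fastest is: B < C < D < A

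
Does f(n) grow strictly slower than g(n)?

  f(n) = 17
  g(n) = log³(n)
True

f(n) = 17 is O(1), and g(n) = log³(n) is O(log³ n).
Since O(1) grows strictly slower than O(log³ n), f(n) = o(g(n)) is true.
This means lim(n→∞) f(n)/g(n) = 0.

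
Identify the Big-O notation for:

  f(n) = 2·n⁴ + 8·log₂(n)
O(n⁴)

The dominant term in 2·n⁴ + 8·log₂(n) is 2·n⁴, which is Θ(n⁴).
Lower-order terms (8·log₂(n)) are asymptotically negligible.
Constants are absorbed, so the tightest bound is O(n⁴).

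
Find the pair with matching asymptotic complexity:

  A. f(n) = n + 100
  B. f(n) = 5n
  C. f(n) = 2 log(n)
A and B

Examining each function:
  A. n + 100 is O(n)
  B. 5n is O(n)
  C. 2 log(n) is O(log n)

Functions A and B both have the same complexity class.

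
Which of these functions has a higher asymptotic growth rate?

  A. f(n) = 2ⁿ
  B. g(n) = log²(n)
A

f(n) = 2ⁿ is O(2ⁿ), while g(n) = log²(n) is O(log² n).
Since O(2ⁿ) grows faster than O(log² n), f(n) dominates.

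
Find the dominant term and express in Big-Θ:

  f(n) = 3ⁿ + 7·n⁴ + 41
Θ(3ⁿ)

Order the terms by growth rate: 41 ≺ 7·n⁴ ≺ 3ⁿ.
The fastest-growing term 3ⁿ dominates as n → ∞; dropping its constant factor gives Θ(3ⁿ).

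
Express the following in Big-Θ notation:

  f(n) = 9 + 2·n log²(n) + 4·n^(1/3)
Θ(n log² n)

Order the terms by growth rate: 9 ≺ 4·n^(1/3) ≺ 2·n log²(n).
The fastest-growing term 2·n log²(n) dominates as n → ∞; dropping its constant factor gives Θ(n log² n).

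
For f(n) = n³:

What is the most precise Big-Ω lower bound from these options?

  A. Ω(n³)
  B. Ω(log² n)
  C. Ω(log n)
A

f(n) = n³ is Ω(n³).
All listed options are valid Big-Ω bounds (lower bounds),
but Ω(n³) is the tightest (largest valid bound).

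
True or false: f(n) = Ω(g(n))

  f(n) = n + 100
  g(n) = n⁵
False

f(n) = n + 100 is O(n), and g(n) = n⁵ is O(n⁵).
Since O(n) grows slower than O(n⁵), f(n) = Ω(g(n)) is false.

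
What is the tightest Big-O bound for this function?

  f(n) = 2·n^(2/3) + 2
O(n^(2/3))

The dominant term in 2·n^(2/3) + 2 is 2·n^(2/3), which is Θ(n^(2/3)).
Lower-order terms (2) are asymptotically negligible.
Constants are absorbed, so the tightest bound is O(n^(2/3)).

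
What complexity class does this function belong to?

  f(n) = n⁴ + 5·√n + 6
O(n⁴)

The dominant term in n⁴ + 5·√n + 6 is n⁴, which is Θ(n⁴).
Lower-order terms (5·√n, 6) are asymptotically negligible.
Constants are absorbed, so the tightest bound is O(n⁴).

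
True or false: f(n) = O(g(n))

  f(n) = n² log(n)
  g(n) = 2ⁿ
True

f(n) = n² log(n) is O(n² log n), and g(n) = 2ⁿ is O(2ⁿ).
Since O(n² log n) ⊆ O(2ⁿ) (f grows no faster than g), f(n) = O(g(n)) is true.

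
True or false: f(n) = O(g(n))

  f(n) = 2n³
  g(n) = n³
True

f(n) = 2n³ and g(n) = n³ are both O(n³).
Big-O permits equal growth rates (f ≤ c·g for some c), so f(n) = O(g(n)) is true.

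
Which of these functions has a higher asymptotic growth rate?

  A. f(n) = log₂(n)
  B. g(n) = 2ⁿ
B

f(n) = log₂(n) is O(log n), while g(n) = 2ⁿ is O(2ⁿ).
Since O(2ⁿ) grows faster than O(log n), g(n) dominates.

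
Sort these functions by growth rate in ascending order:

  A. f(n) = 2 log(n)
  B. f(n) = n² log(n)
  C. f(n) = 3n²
A < C < B

Comparing growth rates:
A = 2 log(n) is O(log n)
C = 3n² is O(n²)
B = n² log(n) is O(n² log n)

Therefore, the order from slowest to fastest is: A < C < B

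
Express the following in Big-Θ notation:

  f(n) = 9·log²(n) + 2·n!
Θ(n!)

Order the terms by growth rate: 9·log²(n) ≺ 2·n!.
The fastest-growing term 2·n! dominates as n → ∞; dropping its constant factor gives Θ(n!).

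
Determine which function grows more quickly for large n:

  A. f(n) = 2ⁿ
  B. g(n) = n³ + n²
A

f(n) = 2ⁿ is O(2ⁿ), while g(n) = n³ + n² is O(n³).
Since O(2ⁿ) grows faster than O(n³), f(n) dominates.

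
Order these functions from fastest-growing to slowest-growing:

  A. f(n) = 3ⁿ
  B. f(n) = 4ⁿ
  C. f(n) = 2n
B > A > C

Comparing growth rates:
B = 4ⁿ is O(4ⁿ)
A = 3ⁿ is O(3ⁿ)
C = 2n is O(n)

Therefore, the order from fastest to slowest is: B > A > C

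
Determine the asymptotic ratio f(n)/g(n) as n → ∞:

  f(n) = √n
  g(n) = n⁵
0

Since √n (O(√n)) grows slower than n⁵ (O(n⁵)),
the ratio f(n)/g(n) → 0 as n → ∞.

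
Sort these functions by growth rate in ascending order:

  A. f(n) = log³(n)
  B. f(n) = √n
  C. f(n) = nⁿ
A < B < C

Comparing growth rates:
A = log³(n) is O(log³ n)
B = √n is O(√n)
C = nⁿ is O(nⁿ)

Therefore, the order from slowest to fastest is: A < B < C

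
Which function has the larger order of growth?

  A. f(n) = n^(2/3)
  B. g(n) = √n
A

f(n) = n^(2/3) is O(n^(2/3)), while g(n) = √n is O(√n).
Since O(n^(2/3)) grows faster than O(√n), f(n) dominates.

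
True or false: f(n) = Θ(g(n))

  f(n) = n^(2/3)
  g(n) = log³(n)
False

f(n) = n^(2/3) is O(n^(2/3)), and g(n) = log³(n) is O(log³ n).
Since they have different growth rates, f(n) = Θ(g(n)) is false.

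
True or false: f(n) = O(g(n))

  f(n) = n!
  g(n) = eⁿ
False

f(n) = n! is O(n!), and g(n) = eⁿ is O(eⁿ).
Since O(n!) grows faster than O(eⁿ), f(n) = O(g(n)) is false.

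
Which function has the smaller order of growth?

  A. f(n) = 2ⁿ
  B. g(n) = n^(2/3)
B

f(n) = 2ⁿ is O(2ⁿ), while g(n) = n^(2/3) is O(n^(2/3)).
Since O(n^(2/3)) grows slower than O(2ⁿ), g(n) is dominated.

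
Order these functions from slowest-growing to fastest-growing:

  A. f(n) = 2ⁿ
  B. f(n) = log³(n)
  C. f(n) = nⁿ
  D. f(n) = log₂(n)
D < B < A < C

Comparing growth rates:
D = log₂(n) is O(log n)
B = log³(n) is O(log³ n)
A = 2ⁿ is O(2ⁿ)
C = nⁿ is O(nⁿ)

Therefore, the order from slowest to fastest is: D < B < A < C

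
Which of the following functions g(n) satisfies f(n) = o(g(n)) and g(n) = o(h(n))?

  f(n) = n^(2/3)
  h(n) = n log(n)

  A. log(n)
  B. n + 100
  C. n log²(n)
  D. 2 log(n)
B

We need g(n) with n^(2/3) = o(g(n)) and g(n) = o(n log(n)), i.e. O(n^(2/3)) ≺ g ≺ O(n log n).
Check each option:
  A. log(n) — O(log n) does not grow strictly faster than f(n)
  B. n + 100 — O(n) is strictly between O(n^(2/3)) and O(n log n) ✓
  C. n log²(n) — O(n log² n) does not grow strictly slower than h(n)
  D. 2 log(n) — O(log n) does not grow strictly faster than f(n)

Only option B (n + 100) lies strictly between.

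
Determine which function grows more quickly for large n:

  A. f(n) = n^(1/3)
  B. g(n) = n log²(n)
B

f(n) = n^(1/3) is O(n^(1/3)), while g(n) = n log²(n) is O(n log² n).
Since O(n log² n) grows faster than O(n^(1/3)), g(n) dominates.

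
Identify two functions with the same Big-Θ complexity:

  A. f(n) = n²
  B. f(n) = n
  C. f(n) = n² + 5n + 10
A and C

Examining each function:
  A. n² is O(n²)
  B. n is O(n)
  C. n² + 5n + 10 is O(n²)

Functions A and C both have the same complexity class.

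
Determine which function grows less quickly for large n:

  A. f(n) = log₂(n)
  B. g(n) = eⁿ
A

f(n) = log₂(n) is O(log n), while g(n) = eⁿ is O(eⁿ).
Since O(log n) grows slower than O(eⁿ), f(n) is dominated.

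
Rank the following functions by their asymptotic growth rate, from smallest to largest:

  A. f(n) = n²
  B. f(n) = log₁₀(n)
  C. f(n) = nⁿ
B < A < C

Comparing growth rates:
B = log₁₀(n) is O(log n)
A = n² is O(n²)
C = nⁿ is O(nⁿ)

Therefore, the order from slowest to fastest is: B < A < C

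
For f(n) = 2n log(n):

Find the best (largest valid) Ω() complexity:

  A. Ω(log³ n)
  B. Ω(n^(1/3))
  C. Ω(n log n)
C

f(n) = 2n log(n) is Ω(n log n).
All listed options are valid Big-Ω bounds (lower bounds),
but Ω(n log n) is the tightest (largest valid bound).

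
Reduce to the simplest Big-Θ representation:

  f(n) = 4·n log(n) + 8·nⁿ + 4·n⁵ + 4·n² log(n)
Θ(nⁿ)

Order the terms by growth rate: 4·n log(n) ≺ 4·n² log(n) ≺ 4·n⁵ ≺ 8·nⁿ.
The fastest-growing term 8·nⁿ dominates as n → ∞; dropping its constant factor gives Θ(nⁿ).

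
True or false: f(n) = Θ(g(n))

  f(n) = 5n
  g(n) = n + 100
True

f(n) = 5n and g(n) = n + 100 are both O(n).
Since they have the same asymptotic growth rate, f(n) = Θ(g(n)) is true.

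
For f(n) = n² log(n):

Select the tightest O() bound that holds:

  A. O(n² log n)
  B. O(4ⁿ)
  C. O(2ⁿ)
A

f(n) = n² log(n) is O(n² log n).
All listed options are valid Big-O bounds (upper bounds),
but O(n² log n) is the tightest (smallest valid bound).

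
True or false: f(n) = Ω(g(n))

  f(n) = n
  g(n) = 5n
True

f(n) = n and g(n) = 5n are both O(n).
Big-Ω permits equal growth rates (f ≥ c·g for some c > 0), so f(n) = Ω(g(n)) is true.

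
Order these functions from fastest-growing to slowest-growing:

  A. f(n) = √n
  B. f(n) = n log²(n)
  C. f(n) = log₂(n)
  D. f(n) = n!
D > B > A > C

Comparing growth rates:
D = n! is O(n!)
B = n log²(n) is O(n log² n)
A = √n is O(√n)
C = log₂(n) is O(log n)

Therefore, the order from fastest to slowest is: D > B > A > C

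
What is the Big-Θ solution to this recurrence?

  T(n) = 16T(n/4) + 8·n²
Θ(n² log n)

Master Theorem: a = 16, b = 4, f(n) = 8·n².
Compute the critical exponent d = log₄(16) = 2.
Compare f(n) = Θ(n²) against n^d:
  k = 2 = d, so f(n) = Θ(n^d) — Case 2.
  Work is balanced across levels: T(n) = Θ(n^d log n) = Θ(n² log n).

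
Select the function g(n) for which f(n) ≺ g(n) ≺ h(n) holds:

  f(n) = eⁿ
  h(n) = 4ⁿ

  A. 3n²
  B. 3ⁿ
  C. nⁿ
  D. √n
B

We need g(n) with eⁿ = o(g(n)) and g(n) = o(4ⁿ), i.e. O(eⁿ) ≺ g ≺ O(4ⁿ).
Check each option:
  A. 3n² — O(n²) does not grow strictly faster than f(n)
  B. 3ⁿ — O(3ⁿ) is strictly between O(eⁿ) and O(4ⁿ) ✓
  C. nⁿ — O(nⁿ) does not grow strictly slower than h(n)
  D. √n — O(√n) does not grow strictly faster than f(n)

Only option B (3ⁿ) lies strictly between.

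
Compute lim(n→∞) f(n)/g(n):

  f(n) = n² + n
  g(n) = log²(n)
∞

Since n² + n (O(n²)) grows faster than log²(n) (O(log² n)),
the ratio f(n)/g(n) → ∞ as n → ∞.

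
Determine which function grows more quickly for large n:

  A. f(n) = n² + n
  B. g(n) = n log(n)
A

f(n) = n² + n is O(n²), while g(n) = n log(n) is O(n log n).
Since O(n²) grows faster than O(n log n), f(n) dominates.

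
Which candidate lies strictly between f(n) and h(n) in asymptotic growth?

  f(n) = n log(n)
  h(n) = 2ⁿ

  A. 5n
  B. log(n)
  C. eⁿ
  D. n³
D

We need g(n) with n log(n) = o(g(n)) and g(n) = o(2ⁿ), i.e. O(n log n) ≺ g ≺ O(2ⁿ).
Check each option:
  A. 5n — O(n) does not grow strictly faster than f(n)
  B. log(n) — O(log n) does not grow strictly faster than f(n)
  C. eⁿ — O(eⁿ) does not grow strictly slower than h(n)
  D. n³ — O(n³) is strictly between O(n log n) and O(2ⁿ) ✓

Only option D (n³) lies strictly between.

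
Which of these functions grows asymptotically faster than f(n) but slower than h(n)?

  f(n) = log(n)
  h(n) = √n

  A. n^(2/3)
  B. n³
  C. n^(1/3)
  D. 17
C

We need g(n) with log(n) = o(g(n)) and g(n) = o(√n), i.e. O(log n) ≺ g ≺ O(√n).
Check each option:
  A. n^(2/3) — O(n^(2/3)) does not grow strictly slower than h(n)
  B. n³ — O(n³) does not grow strictly slower than h(n)
  C. n^(1/3) — O(n^(1/3)) is strictly between O(log n) and O(√n) ✓
  D. 17 — O(1) does not grow strictly faster than f(n)

Only option C (n^(1/3)) lies strictly between.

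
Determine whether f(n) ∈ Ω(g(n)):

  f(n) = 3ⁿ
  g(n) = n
True

f(n) = 3ⁿ is O(3ⁿ), and g(n) = n is O(n).
Since O(3ⁿ) grows at least as fast as O(n), f(n) = Ω(g(n)) is true.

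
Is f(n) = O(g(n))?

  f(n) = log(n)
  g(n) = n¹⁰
True

f(n) = log(n) is O(log n), and g(n) = n¹⁰ is O(n¹⁰).
Since O(log n) ⊆ O(n¹⁰) (f grows no faster than g), f(n) = O(g(n)) is true.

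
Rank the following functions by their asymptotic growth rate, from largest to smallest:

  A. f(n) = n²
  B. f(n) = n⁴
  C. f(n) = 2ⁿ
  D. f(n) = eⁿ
D > C > B > A

Comparing growth rates:
D = eⁿ is O(eⁿ)
C = 2ⁿ is O(2ⁿ)
B = n⁴ is O(n⁴)
A = n² is O(n²)

Therefore, the order from fastest to slowest is: D > C > B > A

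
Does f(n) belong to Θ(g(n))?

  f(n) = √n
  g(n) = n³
False

f(n) = √n is O(√n), and g(n) = n³ is O(n³).
Since they have different growth rates, f(n) = Θ(g(n)) is false.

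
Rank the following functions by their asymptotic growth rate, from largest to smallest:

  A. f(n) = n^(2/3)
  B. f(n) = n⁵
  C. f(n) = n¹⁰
C > B > A

Comparing growth rates:
C = n¹⁰ is O(n¹⁰)
B = n⁵ is O(n⁵)
A = n^(2/3) is O(n^(2/3))

Therefore, the order from fastest to slowest is: C > B > A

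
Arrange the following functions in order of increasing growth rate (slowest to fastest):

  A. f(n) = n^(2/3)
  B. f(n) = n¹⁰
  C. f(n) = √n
C < A < B

Comparing growth rates:
C = √n is O(√n)
A = n^(2/3) is O(n^(2/3))
B = n¹⁰ is O(n¹⁰)

Therefore, the order from slowest to fastest is: C < A < B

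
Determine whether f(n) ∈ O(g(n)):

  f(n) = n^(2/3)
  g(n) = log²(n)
False

f(n) = n^(2/3) is O(n^(2/3)), and g(n) = log²(n) is O(log² n).
Since O(n^(2/3)) grows faster than O(log² n), f(n) = O(g(n)) is false.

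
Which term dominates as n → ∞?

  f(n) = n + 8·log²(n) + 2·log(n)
n

Looking at each term:
  - n is O(n)
  - 8·log²(n) is O(log² n)
  - 2·log(n) is O(log n)

The term n (O(n)) grows fastest and dominates all others.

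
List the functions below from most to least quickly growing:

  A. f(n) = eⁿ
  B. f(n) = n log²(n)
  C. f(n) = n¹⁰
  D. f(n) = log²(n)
A > C > B > D

Comparing growth rates:
A = eⁿ is O(eⁿ)
C = n¹⁰ is O(n¹⁰)
B = n log²(n) is O(n log² n)
D = log²(n) is O(log² n)

Therefore, the order from fastest to slowest is: A > C > B > D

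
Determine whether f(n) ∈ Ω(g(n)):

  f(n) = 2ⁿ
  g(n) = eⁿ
False

f(n) = 2ⁿ is O(2ⁿ), and g(n) = eⁿ is O(eⁿ).
Since O(2ⁿ) grows slower than O(eⁿ), f(n) = Ω(g(n)) is false.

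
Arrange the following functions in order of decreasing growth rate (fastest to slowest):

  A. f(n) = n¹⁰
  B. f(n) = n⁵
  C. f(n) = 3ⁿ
C > A > B

Comparing growth rates:
C = 3ⁿ is O(3ⁿ)
A = n¹⁰ is O(n¹⁰)
B = n⁵ is O(n⁵)

Therefore, the order from fastest to slowest is: C > A > B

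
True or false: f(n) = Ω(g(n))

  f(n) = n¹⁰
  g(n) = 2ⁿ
False

f(n) = n¹⁰ is O(n¹⁰), and g(n) = 2ⁿ is O(2ⁿ).
Since O(n¹⁰) grows slower than O(2ⁿ), f(n) = Ω(g(n)) is false.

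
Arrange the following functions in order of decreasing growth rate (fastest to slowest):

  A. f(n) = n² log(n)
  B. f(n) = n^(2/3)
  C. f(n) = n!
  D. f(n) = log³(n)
C > A > B > D

Comparing growth rates:
C = n! is O(n!)
A = n² log(n) is O(n² log n)
B = n^(2/3) is O(n^(2/3))
D = log³(n) is O(log³ n)

Therefore, the order from fastest to slowest is: C > A > B > D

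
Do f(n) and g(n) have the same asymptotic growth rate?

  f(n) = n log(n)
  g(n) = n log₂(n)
True

f(n) = n log(n) and g(n) = n log₂(n) are both O(n log n).
Since they have the same asymptotic growth rate, f(n) = Θ(g(n)) is true.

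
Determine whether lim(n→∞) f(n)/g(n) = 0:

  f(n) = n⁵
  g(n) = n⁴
False

f(n) = n⁵ is O(n⁵), and g(n) = n⁴ is O(n⁴).
Since O(n⁵) grows faster than or equal to O(n⁴), f(n) = o(g(n)) is false.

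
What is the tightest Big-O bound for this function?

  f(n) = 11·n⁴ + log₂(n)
O(n⁴)

The dominant term in 11·n⁴ + log₂(n) is 11·n⁴, which is Θ(n⁴).
Lower-order terms (log₂(n)) are asymptotically negligible.
Constants are absorbed, so the tightest bound is O(n⁴).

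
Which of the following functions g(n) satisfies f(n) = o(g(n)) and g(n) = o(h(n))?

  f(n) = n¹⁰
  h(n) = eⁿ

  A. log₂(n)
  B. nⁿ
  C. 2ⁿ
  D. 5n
C

We need g(n) with n¹⁰ = o(g(n)) and g(n) = o(eⁿ), i.e. O(n¹⁰) ≺ g ≺ O(eⁿ).
Check each option:
  A. log₂(n) — O(log n) does not grow strictly faster than f(n)
  B. nⁿ — O(nⁿ) does not grow strictly slower than h(n)
  C. 2ⁿ — O(2ⁿ) is strictly between O(n¹⁰) and O(eⁿ) ✓
  D. 5n — O(n) does not grow strictly faster than f(n)

Only option C (2ⁿ) lies strictly between.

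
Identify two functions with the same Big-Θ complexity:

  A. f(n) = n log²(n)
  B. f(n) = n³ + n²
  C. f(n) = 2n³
B and C

Examining each function:
  A. n log²(n) is O(n log² n)
  B. n³ + n² is O(n³)
  C. 2n³ is O(n³)

Functions B and C both have the same complexity class.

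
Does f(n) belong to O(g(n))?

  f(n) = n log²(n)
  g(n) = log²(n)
False

f(n) = n log²(n) is O(n log² n), and g(n) = log²(n) is O(log² n).
Since O(n log² n) grows faster than O(log² n), f(n) = O(g(n)) is false.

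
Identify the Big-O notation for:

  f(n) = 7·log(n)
O(log n)

The dominant term in 7·log(n) is 7·log(n), which is Θ(log n).
Constants are absorbed, so the tightest bound is O(log n).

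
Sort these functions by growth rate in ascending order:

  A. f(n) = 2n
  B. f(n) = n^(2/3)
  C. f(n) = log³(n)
C < B < A

Comparing growth rates:
C = log³(n) is O(log³ n)
B = n^(2/3) is O(n^(2/3))
A = 2n is O(n)

Therefore, the order from slowest to fastest is: C < B < A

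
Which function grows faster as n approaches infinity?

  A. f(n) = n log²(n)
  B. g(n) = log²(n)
A

f(n) = n log²(n) is O(n log² n), while g(n) = log²(n) is O(log² n).
Since O(n log² n) grows faster than O(log² n), f(n) dominates.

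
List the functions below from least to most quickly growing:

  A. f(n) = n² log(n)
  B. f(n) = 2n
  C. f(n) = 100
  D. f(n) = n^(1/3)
C < D < B < A

Comparing growth rates:
C = 100 is O(1)
D = n^(1/3) is O(n^(1/3))
B = 2n is O(n)
A = n² log(n) is O(n² log n)

Therefore, the order from slowest to fastest is: C < D < B < A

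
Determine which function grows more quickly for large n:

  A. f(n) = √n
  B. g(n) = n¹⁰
B

f(n) = √n is O(√n), while g(n) = n¹⁰ is O(n¹⁰).
Since O(n¹⁰) grows faster than O(√n), g(n) dominates.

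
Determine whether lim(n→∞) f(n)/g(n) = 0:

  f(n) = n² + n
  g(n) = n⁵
True

f(n) = n² + n is O(n²), and g(n) = n⁵ is O(n⁵).
Since O(n²) grows strictly slower than O(n⁵), f(n) = o(g(n)) is true.
This means lim(n→∞) f(n)/g(n) = 0.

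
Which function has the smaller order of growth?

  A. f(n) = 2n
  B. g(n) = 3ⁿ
A

f(n) = 2n is O(n), while g(n) = 3ⁿ is O(3ⁿ).
Since O(n) grows slower than O(3ⁿ), f(n) is dominated.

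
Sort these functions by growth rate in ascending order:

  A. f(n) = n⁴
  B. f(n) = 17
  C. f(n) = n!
B < A < C

Comparing growth rates:
B = 17 is O(1)
A = n⁴ is O(n⁴)
C = n! is O(n!)

Therefore, the order from slowest to fastest is: B < A < C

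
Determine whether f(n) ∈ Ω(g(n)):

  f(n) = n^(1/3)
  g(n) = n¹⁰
False

f(n) = n^(1/3) is O(n^(1/3)), and g(n) = n¹⁰ is O(n¹⁰).
Since O(n^(1/3)) grows slower than O(n¹⁰), f(n) = Ω(g(n)) is false.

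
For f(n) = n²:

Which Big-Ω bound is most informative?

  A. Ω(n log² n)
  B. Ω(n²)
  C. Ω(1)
B

f(n) = n² is Ω(n²).
All listed options are valid Big-Ω bounds (lower bounds),
but Ω(n²) is the tightest (largest valid bound).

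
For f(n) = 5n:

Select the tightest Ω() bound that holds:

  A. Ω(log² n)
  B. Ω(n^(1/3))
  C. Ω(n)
C

f(n) = 5n is Ω(n).
All listed options are valid Big-Ω bounds (lower bounds),
but Ω(n) is the tightest (largest valid bound).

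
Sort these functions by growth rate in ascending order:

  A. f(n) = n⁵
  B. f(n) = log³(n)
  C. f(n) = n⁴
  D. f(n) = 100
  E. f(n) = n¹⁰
D < B < C < A < E

Comparing growth rates:
D = 100 is O(1)
B = log³(n) is O(log³ n)
C = n⁴ is O(n⁴)
A = n⁵ is O(n⁵)
E = n¹⁰ is O(n¹⁰)

Therefore, the order from slowest to fastest is: D < B < C < A < E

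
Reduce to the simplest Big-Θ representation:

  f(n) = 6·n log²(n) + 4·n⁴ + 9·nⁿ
Θ(nⁿ)

Order the terms by growth rate: 6·n log²(n) ≺ 4·n⁴ ≺ 9·nⁿ.
The fastest-growing term 9·nⁿ dominates as n → ∞; dropping its constant factor gives Θ(nⁿ).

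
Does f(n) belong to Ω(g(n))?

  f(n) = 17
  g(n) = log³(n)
False

f(n) = 17 is O(1), and g(n) = log³(n) is O(log³ n).
Since O(1) grows slower than O(log³ n), f(n) = Ω(g(n)) is false.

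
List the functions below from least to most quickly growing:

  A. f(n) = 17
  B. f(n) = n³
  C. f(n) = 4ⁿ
A < B < C

Comparing growth rates:
A = 17 is O(1)
B = n³ is O(n³)
C = 4ⁿ is O(4ⁿ)

Therefore, the order from slowest to fastest is: A < B < C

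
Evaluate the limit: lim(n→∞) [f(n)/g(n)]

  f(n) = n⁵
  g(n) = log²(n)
∞

Since n⁵ (O(n⁵)) grows faster than log²(n) (O(log² n)),
the ratio f(n)/g(n) → ∞ as n → ∞.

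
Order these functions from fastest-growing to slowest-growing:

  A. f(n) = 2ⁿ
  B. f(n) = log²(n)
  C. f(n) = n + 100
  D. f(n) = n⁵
A > D > C > B

Comparing growth rates:
A = 2ⁿ is O(2ⁿ)
D = n⁵ is O(n⁵)
C = n + 100 is O(n)
B = log²(n) is O(log² n)

Therefore, the order from fastest to slowest is: A > D > C > B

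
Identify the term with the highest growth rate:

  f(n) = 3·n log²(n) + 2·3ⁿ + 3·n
2·3ⁿ

Looking at each term:
  - 3·n log²(n) is O(n log² n)
  - 2·3ⁿ is O(3ⁿ)
  - 3·n is O(n)

The term 2·3ⁿ (O(3ⁿ)) grows fastest and dominates all others.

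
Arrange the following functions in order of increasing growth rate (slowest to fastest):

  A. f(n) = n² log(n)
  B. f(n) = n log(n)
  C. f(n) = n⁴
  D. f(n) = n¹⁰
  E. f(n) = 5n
E < B < A < C < D

Comparing growth rates:
E = 5n is O(n)
B = n log(n) is O(n log n)
A = n² log(n) is O(n² log n)
C = n⁴ is O(n⁴)
D = n¹⁰ is O(n¹⁰)

Therefore, the order from slowest to fastest is: E < B < A < C < D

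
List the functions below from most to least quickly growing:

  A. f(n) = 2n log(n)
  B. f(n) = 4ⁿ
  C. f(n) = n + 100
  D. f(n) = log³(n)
B > A > C > D

Comparing growth rates:
B = 4ⁿ is O(4ⁿ)
A = 2n log(n) is O(n log n)
C = n + 100 is O(n)
D = log³(n) is O(log³ n)

Therefore, the order from fastest to slowest is: B > A > C > D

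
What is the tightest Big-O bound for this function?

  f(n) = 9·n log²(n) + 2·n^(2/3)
O(n log² n)

The dominant term in 9·n log²(n) + 2·n^(2/3) is 9·n log²(n), which is Θ(n log² n).
Lower-order terms (2·n^(2/3)) are asymptotically negligible.
Constants are absorbed, so the tightest bound is O(n log² n).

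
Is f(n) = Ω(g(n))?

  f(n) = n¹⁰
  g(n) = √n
True

f(n) = n¹⁰ is O(n¹⁰), and g(n) = √n is O(√n).
Since O(n¹⁰) grows at least as fast as O(√n), f(n) = Ω(g(n)) is true.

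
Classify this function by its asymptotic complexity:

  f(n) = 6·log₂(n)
O(log n)

The dominant term in 6·log₂(n) is 6·log₂(n), which is Θ(log n).
Constants are absorbed, so the tightest bound is O(log n).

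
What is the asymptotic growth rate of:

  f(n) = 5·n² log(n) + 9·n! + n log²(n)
Θ(n!)

Order the terms by growth rate: n log²(n) ≺ 5·n² log(n) ≺ 9·n!.
The fastest-growing term 9·n! dominates as n → ∞; dropping its constant factor gives Θ(n!).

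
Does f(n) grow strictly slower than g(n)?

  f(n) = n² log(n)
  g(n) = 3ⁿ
True

f(n) = n² log(n) is O(n² log n), and g(n) = 3ⁿ is O(3ⁿ).
Since O(n² log n) grows strictly slower than O(3ⁿ), f(n) = o(g(n)) is true.
This means lim(n→∞) f(n)/g(n) = 0.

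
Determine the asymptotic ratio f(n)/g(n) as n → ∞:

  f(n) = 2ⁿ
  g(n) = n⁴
∞

Since 2ⁿ (O(2ⁿ)) grows faster than n⁴ (O(n⁴)),
the ratio f(n)/g(n) → ∞ as n → ∞.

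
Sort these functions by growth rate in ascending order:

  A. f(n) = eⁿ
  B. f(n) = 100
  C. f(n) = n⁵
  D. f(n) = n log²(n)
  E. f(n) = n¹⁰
B < D < C < E < A

Comparing growth rates:
B = 100 is O(1)
D = n log²(n) is O(n log² n)
C = n⁵ is O(n⁵)
E = n¹⁰ is O(n¹⁰)
A = eⁿ is O(eⁿ)

Therefore, the order from slowest to fastest is: B < D < C < E < A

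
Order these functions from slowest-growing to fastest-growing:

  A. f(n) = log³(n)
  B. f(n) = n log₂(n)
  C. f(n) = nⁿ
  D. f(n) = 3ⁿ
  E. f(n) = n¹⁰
A < B < E < D < C

Comparing growth rates:
A = log³(n) is O(log³ n)
B = n log₂(n) is O(n log n)
E = n¹⁰ is O(n¹⁰)
D = 3ⁿ is O(3ⁿ)
C = nⁿ is O(nⁿ)

Therefore, the order from slowest to fastest is: A < B < E < D < C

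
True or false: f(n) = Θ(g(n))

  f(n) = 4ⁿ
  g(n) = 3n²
False

f(n) = 4ⁿ is O(4ⁿ), and g(n) = 3n² is O(n²).
Since they have different growth rates, f(n) = Θ(g(n)) is false.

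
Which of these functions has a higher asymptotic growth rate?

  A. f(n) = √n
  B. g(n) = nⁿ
B

f(n) = √n is O(√n), while g(n) = nⁿ is O(nⁿ).
Since O(nⁿ) grows faster than O(√n), g(n) dominates.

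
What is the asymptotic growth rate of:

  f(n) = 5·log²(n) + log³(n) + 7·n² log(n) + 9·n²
Θ(n² log n)

Order the terms by growth rate: 5·log²(n) ≺ log³(n) ≺ 9·n² ≺ 7·n² log(n).
The fastest-growing term 7·n² log(n) dominates as n → ∞; dropping its constant factor gives Θ(n² log n).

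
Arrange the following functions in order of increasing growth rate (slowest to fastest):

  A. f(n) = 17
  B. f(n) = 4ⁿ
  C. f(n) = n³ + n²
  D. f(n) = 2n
A < D < C < B

Comparing growth rates:
A = 17 is O(1)
D = 2n is O(n)
C = n³ + n² is O(n³)
B = 4ⁿ is O(4ⁿ)

Therefore, the order from slowest to fastest is: A < D < C < B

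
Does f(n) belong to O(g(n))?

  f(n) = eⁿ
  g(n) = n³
False

f(n) = eⁿ is O(eⁿ), and g(n) = n³ is O(n³).
Since O(eⁿ) grows faster than O(n³), f(n) = O(g(n)) is false.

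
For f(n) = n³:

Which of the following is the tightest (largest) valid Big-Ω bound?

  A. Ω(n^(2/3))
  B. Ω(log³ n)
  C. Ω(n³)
C

f(n) = n³ is Ω(n³).
All listed options are valid Big-Ω bounds (lower bounds),
but Ω(n³) is the tightest (largest valid bound).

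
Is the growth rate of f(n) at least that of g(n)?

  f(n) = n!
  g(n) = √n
True

f(n) = n! is O(n!), and g(n) = √n is O(√n).
Since O(n!) grows at least as fast as O(√n), f(n) = Ω(g(n)) is true.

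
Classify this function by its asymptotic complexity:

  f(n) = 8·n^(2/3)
O(n^(2/3))

The dominant term in 8·n^(2/3) is 8·n^(2/3), which is Θ(n^(2/3)).
Constants are absorbed, so the tightest bound is O(n^(2/3)).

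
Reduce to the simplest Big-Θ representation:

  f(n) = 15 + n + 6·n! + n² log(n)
Θ(n!)

Order the terms by growth rate: 15 ≺ n ≺ n² log(n) ≺ 6·n!.
The fastest-growing term 6·n! dominates as n → ∞; dropping its constant factor gives Θ(n!).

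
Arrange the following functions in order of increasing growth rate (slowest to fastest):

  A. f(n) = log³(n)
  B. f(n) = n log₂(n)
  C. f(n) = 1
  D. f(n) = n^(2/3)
C < A < D < B

Comparing growth rates:
C = 1 is O(1)
A = log³(n) is O(log³ n)
D = n^(2/3) is O(n^(2/3))
B = n log₂(n) is O(n log n)

Therefore, the order from slowest to fastest is: C < A < D < B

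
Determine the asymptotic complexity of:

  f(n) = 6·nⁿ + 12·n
O(nⁿ)

The dominant term in 6·nⁿ + 12·n is 6·nⁿ, which is Θ(nⁿ).
Lower-order terms (12·n) are asymptotically negligible.
Constants are absorbed, so the tightest bound is O(nⁿ).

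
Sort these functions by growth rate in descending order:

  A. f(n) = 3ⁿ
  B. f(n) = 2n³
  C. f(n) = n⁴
A > C > B

Comparing growth rates:
A = 3ⁿ is O(3ⁿ)
C = n⁴ is O(n⁴)
B = 2n³ is O(n³)

Therefore, the order from fastest to slowest is: A > C > B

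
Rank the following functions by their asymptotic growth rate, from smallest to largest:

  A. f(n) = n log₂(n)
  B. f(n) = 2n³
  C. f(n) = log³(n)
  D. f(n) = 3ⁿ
C < A < B < D

Comparing growth rates:
C = log³(n) is O(log³ n)
A = n log₂(n) is O(n log n)
B = 2n³ is O(n³)
D = 3ⁿ is O(3ⁿ)

Therefore, the order from slowest to fastest is: C < A < B < D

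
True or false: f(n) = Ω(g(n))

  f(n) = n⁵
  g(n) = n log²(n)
True

f(n) = n⁵ is O(n⁵), and g(n) = n log²(n) is O(n log² n).
Since O(n⁵) grows at least as fast as O(n log² n), f(n) = Ω(g(n)) is true.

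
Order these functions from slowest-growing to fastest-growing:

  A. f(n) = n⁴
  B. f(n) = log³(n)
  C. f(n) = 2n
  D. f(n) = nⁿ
B < C < A < D

Comparing growth rates:
B = log³(n) is O(log³ n)
C = 2n is O(n)
A = n⁴ is O(n⁴)
D = nⁿ is O(nⁿ)

Therefore, the order from slowest to fastest is: B < C < A < D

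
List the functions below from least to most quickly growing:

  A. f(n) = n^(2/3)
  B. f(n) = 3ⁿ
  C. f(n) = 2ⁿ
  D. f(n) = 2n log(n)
A < D < C < B

Comparing growth rates:
A = n^(2/3) is O(n^(2/3))
D = 2n log(n) is O(n log n)
C = 2ⁿ is O(2ⁿ)
B = 3ⁿ is O(3ⁿ)

Therefore, the order from slowest to fastest is: A < D < C < B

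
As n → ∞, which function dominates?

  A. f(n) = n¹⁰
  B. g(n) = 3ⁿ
B

f(n) = n¹⁰ is O(n¹⁰), while g(n) = 3ⁿ is O(3ⁿ).
Since O(3ⁿ) grows faster than O(n¹⁰), g(n) dominates.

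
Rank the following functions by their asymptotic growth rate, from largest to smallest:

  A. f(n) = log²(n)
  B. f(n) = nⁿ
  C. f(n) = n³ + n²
B > C > A

Comparing growth rates:
B = nⁿ is O(nⁿ)
C = n³ + n² is O(n³)
A = log²(n) is O(log² n)

Therefore, the order from fastest to slowest is: B > C > A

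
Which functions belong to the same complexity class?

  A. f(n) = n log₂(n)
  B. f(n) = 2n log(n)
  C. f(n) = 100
A and B

Examining each function:
  A. n log₂(n) is O(n log n)
  B. 2n log(n) is O(n log n)
  C. 100 is O(1)

Functions A and B both have the same complexity class.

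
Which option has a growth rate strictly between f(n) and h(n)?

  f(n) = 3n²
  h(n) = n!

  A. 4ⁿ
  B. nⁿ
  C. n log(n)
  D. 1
A

We need g(n) with 3n² = o(g(n)) and g(n) = o(n!), i.e. O(n²) ≺ g ≺ O(n!).
Check each option:
  A. 4ⁿ — O(4ⁿ) is strictly between O(n²) and O(n!) ✓
  B. nⁿ — O(nⁿ) does not grow strictly slower than h(n)
  C. n log(n) — O(n log n) does not grow strictly faster than f(n)
  D. 1 — O(1) does not grow strictly faster than f(n)

Only option A (4ⁿ) lies strictly between.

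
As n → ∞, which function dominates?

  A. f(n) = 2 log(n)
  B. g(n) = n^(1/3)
B

f(n) = 2 log(n) is O(log n), while g(n) = n^(1/3) is O(n^(1/3)).
Since O(n^(1/3)) grows faster than O(log n), g(n) dominates.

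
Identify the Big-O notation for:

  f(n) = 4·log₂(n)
O(log n)

The dominant term in 4·log₂(n) is 4·log₂(n), which is Θ(log n).
Constants are absorbed, so the tightest bound is O(log n).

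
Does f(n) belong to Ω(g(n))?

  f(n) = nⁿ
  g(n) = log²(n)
True

f(n) = nⁿ is O(nⁿ), and g(n) = log²(n) is O(log² n).
Since O(nⁿ) grows at least as fast as O(log² n), f(n) = Ω(g(n)) is true.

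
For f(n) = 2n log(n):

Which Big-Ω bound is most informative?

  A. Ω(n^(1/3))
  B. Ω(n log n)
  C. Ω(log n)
B

f(n) = 2n log(n) is Ω(n log n).
All listed options are valid Big-Ω bounds (lower bounds),
but Ω(n log n) is the tightest (largest valid bound).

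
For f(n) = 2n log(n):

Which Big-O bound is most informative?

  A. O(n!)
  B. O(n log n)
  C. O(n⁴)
B

f(n) = 2n log(n) is O(n log n).
All listed options are valid Big-O bounds (upper bounds),
but O(n log n) is the tightest (smallest valid bound).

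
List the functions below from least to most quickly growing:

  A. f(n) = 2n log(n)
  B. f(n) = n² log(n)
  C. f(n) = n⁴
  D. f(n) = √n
D < A < B < C

Comparing growth rates:
D = √n is O(√n)
A = 2n log(n) is O(n log n)
B = n² log(n) is O(n² log n)
C = n⁴ is O(n⁴)

Therefore, the order from slowest to fastest is: D < A < B < C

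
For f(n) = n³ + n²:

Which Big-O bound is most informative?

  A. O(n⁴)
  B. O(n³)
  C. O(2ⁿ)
B

f(n) = n³ + n² is O(n³).
All listed options are valid Big-O bounds (upper bounds),
but O(n³) is the tightest (smallest valid bound).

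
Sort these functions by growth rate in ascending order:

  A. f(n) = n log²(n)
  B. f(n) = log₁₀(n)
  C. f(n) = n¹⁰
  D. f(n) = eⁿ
B < A < C < D

Comparing growth rates:
B = log₁₀(n) is O(log n)
A = n log²(n) is O(n log² n)
C = n¹⁰ is O(n¹⁰)
D = eⁿ is O(eⁿ)

Therefore, the order from slowest to fastest is: B < A < C < D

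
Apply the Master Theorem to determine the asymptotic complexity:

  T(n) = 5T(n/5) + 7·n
Θ(n log n)

Master Theorem: a = 5, b = 5, f(n) = 7·n.
Compute the critical exponent d = log₅(5) = 1.
Compare f(n) = Θ(n) against n^d:
  k = 1 = d, so f(n) = Θ(n^d) — Case 2.
  Work is balanced across levels: T(n) = Θ(n^d log n) = Θ(n log n).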